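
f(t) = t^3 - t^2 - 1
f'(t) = 3*t^2 - 2*t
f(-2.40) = -20.58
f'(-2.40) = 22.08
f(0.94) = -1.05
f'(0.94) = 0.77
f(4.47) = 68.33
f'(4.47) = 51.00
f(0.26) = -1.05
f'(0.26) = -0.32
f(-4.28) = -97.72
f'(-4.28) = 63.52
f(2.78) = 12.76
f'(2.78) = 17.63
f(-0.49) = -1.36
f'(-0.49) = 1.70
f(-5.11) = -160.54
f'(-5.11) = 88.56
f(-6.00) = -253.00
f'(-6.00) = 120.00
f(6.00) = 179.00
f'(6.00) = 96.00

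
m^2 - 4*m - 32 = (m - 8)*(m + 4)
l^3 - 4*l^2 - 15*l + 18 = (l - 6)*(l - 1)*(l + 3)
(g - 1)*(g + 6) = g^2 + 5*g - 6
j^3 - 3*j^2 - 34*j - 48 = (j - 8)*(j + 2)*(j + 3)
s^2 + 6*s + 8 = (s + 2)*(s + 4)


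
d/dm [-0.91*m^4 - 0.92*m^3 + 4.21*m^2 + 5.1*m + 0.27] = -3.64*m^3 - 2.76*m^2 + 8.42*m + 5.1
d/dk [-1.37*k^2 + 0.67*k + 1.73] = 0.67 - 2.74*k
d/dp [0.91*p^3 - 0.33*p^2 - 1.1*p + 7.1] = 2.73*p^2 - 0.66*p - 1.1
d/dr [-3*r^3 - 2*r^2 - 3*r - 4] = -9*r^2 - 4*r - 3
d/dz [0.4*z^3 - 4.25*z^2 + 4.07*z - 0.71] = 1.2*z^2 - 8.5*z + 4.07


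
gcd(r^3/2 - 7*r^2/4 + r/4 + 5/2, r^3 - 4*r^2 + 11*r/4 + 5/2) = r^2 - 9*r/2 + 5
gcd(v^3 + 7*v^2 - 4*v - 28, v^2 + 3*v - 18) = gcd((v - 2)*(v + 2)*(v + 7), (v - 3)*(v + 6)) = 1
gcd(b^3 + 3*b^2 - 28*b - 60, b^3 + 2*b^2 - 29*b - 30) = b^2 + b - 30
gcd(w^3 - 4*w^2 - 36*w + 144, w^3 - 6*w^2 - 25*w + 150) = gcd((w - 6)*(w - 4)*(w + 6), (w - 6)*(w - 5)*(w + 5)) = w - 6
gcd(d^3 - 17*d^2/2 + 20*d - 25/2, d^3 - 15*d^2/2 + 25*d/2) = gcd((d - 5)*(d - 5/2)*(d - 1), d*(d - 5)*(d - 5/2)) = d^2 - 15*d/2 + 25/2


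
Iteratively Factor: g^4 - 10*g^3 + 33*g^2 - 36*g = (g - 4)*(g^3 - 6*g^2 + 9*g) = (g - 4)*(g - 3)*(g^2 - 3*g) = (g - 4)*(g - 3)^2*(g)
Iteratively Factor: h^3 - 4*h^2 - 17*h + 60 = (h - 5)*(h^2 + h - 12) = (h - 5)*(h - 3)*(h + 4)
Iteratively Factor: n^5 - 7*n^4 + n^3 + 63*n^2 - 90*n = (n - 5)*(n^4 - 2*n^3 - 9*n^2 + 18*n) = (n - 5)*(n - 2)*(n^3 - 9*n) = (n - 5)*(n - 3)*(n - 2)*(n^2 + 3*n) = n*(n - 5)*(n - 3)*(n - 2)*(n + 3)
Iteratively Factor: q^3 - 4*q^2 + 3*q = (q - 3)*(q^2 - q) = q*(q - 3)*(q - 1)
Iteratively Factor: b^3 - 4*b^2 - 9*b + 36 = (b - 3)*(b^2 - b - 12) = (b - 3)*(b + 3)*(b - 4)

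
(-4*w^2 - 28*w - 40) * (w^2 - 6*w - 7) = -4*w^4 - 4*w^3 + 156*w^2 + 436*w + 280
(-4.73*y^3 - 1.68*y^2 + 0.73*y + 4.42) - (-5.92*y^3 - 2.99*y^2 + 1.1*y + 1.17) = 1.19*y^3 + 1.31*y^2 - 0.37*y + 3.25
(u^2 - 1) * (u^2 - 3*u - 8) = u^4 - 3*u^3 - 9*u^2 + 3*u + 8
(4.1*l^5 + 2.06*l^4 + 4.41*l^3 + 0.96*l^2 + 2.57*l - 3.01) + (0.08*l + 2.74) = 4.1*l^5 + 2.06*l^4 + 4.41*l^3 + 0.96*l^2 + 2.65*l - 0.27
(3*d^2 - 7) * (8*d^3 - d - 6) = 24*d^5 - 59*d^3 - 18*d^2 + 7*d + 42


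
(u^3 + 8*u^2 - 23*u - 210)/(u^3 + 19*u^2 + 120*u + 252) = (u - 5)/(u + 6)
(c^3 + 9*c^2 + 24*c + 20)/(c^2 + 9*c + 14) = (c^2 + 7*c + 10)/(c + 7)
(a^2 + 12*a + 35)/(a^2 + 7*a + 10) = (a + 7)/(a + 2)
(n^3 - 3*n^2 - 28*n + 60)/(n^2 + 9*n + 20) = (n^2 - 8*n + 12)/(n + 4)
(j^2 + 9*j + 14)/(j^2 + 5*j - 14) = (j + 2)/(j - 2)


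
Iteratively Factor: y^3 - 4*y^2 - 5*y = (y - 5)*(y^2 + y) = y*(y - 5)*(y + 1)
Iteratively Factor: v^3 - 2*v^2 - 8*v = (v - 4)*(v^2 + 2*v) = (v - 4)*(v + 2)*(v)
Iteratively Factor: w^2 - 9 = (w - 3)*(w + 3)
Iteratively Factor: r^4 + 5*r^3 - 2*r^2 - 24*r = (r)*(r^3 + 5*r^2 - 2*r - 24) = r*(r - 2)*(r^2 + 7*r + 12) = r*(r - 2)*(r + 4)*(r + 3)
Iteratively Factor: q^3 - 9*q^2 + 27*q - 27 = (q - 3)*(q^2 - 6*q + 9) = (q - 3)^2*(q - 3)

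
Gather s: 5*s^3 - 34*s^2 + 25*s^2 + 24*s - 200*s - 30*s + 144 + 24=5*s^3 - 9*s^2 - 206*s + 168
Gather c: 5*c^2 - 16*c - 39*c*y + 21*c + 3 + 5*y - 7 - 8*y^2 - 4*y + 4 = 5*c^2 + c*(5 - 39*y) - 8*y^2 + y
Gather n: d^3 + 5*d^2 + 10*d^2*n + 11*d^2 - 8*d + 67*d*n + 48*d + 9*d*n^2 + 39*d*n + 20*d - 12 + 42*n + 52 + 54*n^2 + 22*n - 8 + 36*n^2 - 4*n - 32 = d^3 + 16*d^2 + 60*d + n^2*(9*d + 90) + n*(10*d^2 + 106*d + 60)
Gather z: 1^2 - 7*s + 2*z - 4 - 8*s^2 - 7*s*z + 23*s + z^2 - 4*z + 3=-8*s^2 + 16*s + z^2 + z*(-7*s - 2)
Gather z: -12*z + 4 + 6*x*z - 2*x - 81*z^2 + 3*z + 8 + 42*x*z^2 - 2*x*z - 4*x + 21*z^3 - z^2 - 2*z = -6*x + 21*z^3 + z^2*(42*x - 82) + z*(4*x - 11) + 12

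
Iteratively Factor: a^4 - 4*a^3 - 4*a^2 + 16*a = (a - 4)*(a^3 - 4*a) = (a - 4)*(a + 2)*(a^2 - 2*a) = (a - 4)*(a - 2)*(a + 2)*(a)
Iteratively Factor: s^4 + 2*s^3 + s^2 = (s + 1)*(s^3 + s^2) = s*(s + 1)*(s^2 + s) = s^2*(s + 1)*(s + 1)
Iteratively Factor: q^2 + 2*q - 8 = (q + 4)*(q - 2)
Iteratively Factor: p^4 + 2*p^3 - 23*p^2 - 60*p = (p)*(p^3 + 2*p^2 - 23*p - 60) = p*(p - 5)*(p^2 + 7*p + 12) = p*(p - 5)*(p + 3)*(p + 4)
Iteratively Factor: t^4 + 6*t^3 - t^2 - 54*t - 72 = (t + 2)*(t^3 + 4*t^2 - 9*t - 36) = (t + 2)*(t + 3)*(t^2 + t - 12) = (t - 3)*(t + 2)*(t + 3)*(t + 4)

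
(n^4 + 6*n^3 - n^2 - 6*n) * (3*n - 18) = 3*n^5 - 111*n^3 + 108*n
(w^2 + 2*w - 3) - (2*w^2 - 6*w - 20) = -w^2 + 8*w + 17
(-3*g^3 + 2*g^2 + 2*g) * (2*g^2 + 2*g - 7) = -6*g^5 - 2*g^4 + 29*g^3 - 10*g^2 - 14*g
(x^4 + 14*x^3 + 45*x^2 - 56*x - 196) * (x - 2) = x^5 + 12*x^4 + 17*x^3 - 146*x^2 - 84*x + 392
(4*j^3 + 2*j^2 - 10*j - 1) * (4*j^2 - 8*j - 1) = 16*j^5 - 24*j^4 - 60*j^3 + 74*j^2 + 18*j + 1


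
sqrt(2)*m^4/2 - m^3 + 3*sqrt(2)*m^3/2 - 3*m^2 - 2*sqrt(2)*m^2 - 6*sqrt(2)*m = m*(m + 3)*(m - 2*sqrt(2))*(sqrt(2)*m/2 + 1)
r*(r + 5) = r^2 + 5*r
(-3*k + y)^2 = 9*k^2 - 6*k*y + y^2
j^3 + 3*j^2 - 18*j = j*(j - 3)*(j + 6)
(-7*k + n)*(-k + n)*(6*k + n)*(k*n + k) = 42*k^4*n + 42*k^4 - 41*k^3*n^2 - 41*k^3*n - 2*k^2*n^3 - 2*k^2*n^2 + k*n^4 + k*n^3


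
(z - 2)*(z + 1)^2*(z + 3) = z^4 + 3*z^3 - 3*z^2 - 11*z - 6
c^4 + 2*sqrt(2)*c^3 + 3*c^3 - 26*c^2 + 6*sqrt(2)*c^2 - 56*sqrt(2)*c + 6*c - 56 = (c - 4)*(c + 7)*(c + sqrt(2))^2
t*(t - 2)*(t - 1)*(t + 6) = t^4 + 3*t^3 - 16*t^2 + 12*t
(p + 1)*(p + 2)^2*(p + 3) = p^4 + 8*p^3 + 23*p^2 + 28*p + 12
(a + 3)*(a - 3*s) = a^2 - 3*a*s + 3*a - 9*s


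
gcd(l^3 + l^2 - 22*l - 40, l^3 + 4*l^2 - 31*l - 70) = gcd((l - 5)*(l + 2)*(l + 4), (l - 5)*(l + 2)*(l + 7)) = l^2 - 3*l - 10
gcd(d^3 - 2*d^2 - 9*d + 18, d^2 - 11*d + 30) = 1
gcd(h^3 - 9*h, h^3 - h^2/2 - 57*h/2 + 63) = h - 3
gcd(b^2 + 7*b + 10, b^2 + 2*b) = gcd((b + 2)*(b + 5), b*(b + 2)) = b + 2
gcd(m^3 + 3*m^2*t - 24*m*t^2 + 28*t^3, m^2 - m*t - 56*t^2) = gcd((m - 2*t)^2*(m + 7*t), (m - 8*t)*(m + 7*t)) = m + 7*t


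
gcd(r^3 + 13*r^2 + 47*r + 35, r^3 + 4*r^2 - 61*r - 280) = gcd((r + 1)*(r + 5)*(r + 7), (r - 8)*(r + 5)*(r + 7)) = r^2 + 12*r + 35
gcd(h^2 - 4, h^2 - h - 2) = h - 2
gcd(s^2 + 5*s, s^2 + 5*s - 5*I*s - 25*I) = s + 5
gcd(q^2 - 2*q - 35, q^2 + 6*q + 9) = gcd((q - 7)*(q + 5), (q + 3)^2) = 1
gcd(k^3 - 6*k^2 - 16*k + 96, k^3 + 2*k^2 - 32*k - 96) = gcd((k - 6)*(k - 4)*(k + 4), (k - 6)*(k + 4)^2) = k^2 - 2*k - 24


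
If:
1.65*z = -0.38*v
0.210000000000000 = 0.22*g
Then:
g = 0.95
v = -4.34210526315789*z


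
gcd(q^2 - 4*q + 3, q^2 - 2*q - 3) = q - 3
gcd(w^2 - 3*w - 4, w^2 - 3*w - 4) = w^2 - 3*w - 4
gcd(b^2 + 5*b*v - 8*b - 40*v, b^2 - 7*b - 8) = b - 8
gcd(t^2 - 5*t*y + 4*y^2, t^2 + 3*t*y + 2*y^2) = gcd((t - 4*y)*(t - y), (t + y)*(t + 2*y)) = 1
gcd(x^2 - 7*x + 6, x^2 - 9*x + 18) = x - 6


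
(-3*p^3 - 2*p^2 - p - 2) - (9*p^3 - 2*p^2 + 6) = -12*p^3 - p - 8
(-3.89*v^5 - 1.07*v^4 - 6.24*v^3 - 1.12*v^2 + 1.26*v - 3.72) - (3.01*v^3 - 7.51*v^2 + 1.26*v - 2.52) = -3.89*v^5 - 1.07*v^4 - 9.25*v^3 + 6.39*v^2 - 1.2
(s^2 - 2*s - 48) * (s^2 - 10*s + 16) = s^4 - 12*s^3 - 12*s^2 + 448*s - 768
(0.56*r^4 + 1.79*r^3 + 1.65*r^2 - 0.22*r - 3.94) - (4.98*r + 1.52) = 0.56*r^4 + 1.79*r^3 + 1.65*r^2 - 5.2*r - 5.46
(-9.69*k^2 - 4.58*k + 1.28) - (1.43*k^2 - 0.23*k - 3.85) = -11.12*k^2 - 4.35*k + 5.13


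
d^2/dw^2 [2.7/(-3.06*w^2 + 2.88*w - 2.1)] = (50.56344*w^2 - 47.58912*w - 2.7*(6.12*w - 2.88)*(12.24*w - 5.76) + 34.7004)/(3.06*w^2 - 2.88*w + 2.1)^3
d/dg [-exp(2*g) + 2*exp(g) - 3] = 2*(1 - exp(g))*exp(g)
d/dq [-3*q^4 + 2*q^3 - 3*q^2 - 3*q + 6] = -12*q^3 + 6*q^2 - 6*q - 3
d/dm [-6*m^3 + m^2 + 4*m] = -18*m^2 + 2*m + 4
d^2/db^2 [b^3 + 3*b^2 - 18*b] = 6*b + 6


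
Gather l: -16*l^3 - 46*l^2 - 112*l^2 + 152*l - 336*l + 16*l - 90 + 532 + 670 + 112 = -16*l^3 - 158*l^2 - 168*l + 1224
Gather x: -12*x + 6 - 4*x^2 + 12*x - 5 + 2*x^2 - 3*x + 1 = -2*x^2 - 3*x + 2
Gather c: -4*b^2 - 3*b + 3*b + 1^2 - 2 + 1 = -4*b^2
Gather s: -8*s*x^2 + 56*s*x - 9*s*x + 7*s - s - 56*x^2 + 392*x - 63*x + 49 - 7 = s*(-8*x^2 + 47*x + 6) - 56*x^2 + 329*x + 42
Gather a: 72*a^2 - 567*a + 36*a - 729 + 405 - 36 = 72*a^2 - 531*a - 360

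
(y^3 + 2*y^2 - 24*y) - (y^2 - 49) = y^3 + y^2 - 24*y + 49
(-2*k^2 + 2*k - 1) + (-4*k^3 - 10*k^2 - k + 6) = -4*k^3 - 12*k^2 + k + 5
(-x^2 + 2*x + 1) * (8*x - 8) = -8*x^3 + 24*x^2 - 8*x - 8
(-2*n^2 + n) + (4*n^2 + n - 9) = 2*n^2 + 2*n - 9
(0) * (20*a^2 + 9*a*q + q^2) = 0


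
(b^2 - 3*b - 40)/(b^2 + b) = (b^2 - 3*b - 40)/(b*(b + 1))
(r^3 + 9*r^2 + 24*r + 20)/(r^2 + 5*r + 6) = (r^2 + 7*r + 10)/(r + 3)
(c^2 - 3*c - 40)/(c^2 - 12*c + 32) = (c + 5)/(c - 4)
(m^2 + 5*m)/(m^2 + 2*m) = (m + 5)/(m + 2)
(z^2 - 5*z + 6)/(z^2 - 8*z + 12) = (z - 3)/(z - 6)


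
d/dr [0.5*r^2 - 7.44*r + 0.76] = 1.0*r - 7.44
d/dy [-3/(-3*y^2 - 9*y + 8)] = 9*(-2*y - 3)/(3*y^2 + 9*y - 8)^2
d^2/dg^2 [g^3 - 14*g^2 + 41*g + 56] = 6*g - 28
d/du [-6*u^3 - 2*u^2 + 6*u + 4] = -18*u^2 - 4*u + 6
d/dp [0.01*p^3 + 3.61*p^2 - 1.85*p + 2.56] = 0.03*p^2 + 7.22*p - 1.85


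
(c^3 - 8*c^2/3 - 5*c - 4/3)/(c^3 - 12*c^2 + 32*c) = (3*c^2 + 4*c + 1)/(3*c*(c - 8))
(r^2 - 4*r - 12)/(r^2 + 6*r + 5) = (r^2 - 4*r - 12)/(r^2 + 6*r + 5)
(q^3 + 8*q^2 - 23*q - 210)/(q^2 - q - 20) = (q^2 + 13*q + 42)/(q + 4)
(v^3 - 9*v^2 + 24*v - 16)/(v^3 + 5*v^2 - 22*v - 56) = (v^2 - 5*v + 4)/(v^2 + 9*v + 14)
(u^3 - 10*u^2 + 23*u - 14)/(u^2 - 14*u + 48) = (u^3 - 10*u^2 + 23*u - 14)/(u^2 - 14*u + 48)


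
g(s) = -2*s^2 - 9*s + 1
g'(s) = -4*s - 9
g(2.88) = -41.51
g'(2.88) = -20.52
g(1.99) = -24.83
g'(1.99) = -16.96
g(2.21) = -28.66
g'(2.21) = -17.84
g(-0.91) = 7.53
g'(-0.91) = -5.36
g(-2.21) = 11.12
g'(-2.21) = -0.16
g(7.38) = -174.35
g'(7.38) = -38.52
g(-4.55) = 0.55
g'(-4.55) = 9.20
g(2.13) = -27.24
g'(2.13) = -17.52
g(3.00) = -44.00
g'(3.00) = -21.00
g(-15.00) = -314.00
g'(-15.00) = 51.00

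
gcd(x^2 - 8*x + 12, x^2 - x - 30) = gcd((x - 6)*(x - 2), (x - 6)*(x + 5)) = x - 6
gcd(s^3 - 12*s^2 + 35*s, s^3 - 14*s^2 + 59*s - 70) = s^2 - 12*s + 35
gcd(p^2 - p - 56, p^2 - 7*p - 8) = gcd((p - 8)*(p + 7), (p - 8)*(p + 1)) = p - 8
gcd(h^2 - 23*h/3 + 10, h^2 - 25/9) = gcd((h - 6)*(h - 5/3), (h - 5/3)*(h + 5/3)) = h - 5/3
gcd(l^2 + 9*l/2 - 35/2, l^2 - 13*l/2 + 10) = l - 5/2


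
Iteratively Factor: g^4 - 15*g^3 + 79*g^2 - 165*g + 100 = (g - 5)*(g^3 - 10*g^2 + 29*g - 20) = (g - 5)*(g - 4)*(g^2 - 6*g + 5) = (g - 5)^2*(g - 4)*(g - 1)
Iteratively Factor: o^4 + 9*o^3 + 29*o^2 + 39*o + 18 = (o + 3)*(o^3 + 6*o^2 + 11*o + 6) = (o + 2)*(o + 3)*(o^2 + 4*o + 3) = (o + 1)*(o + 2)*(o + 3)*(o + 3)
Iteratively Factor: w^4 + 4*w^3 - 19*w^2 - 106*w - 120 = (w + 4)*(w^3 - 19*w - 30) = (w - 5)*(w + 4)*(w^2 + 5*w + 6) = (w - 5)*(w + 3)*(w + 4)*(w + 2)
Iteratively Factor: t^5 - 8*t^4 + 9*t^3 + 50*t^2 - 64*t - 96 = (t - 3)*(t^4 - 5*t^3 - 6*t^2 + 32*t + 32) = (t - 4)*(t - 3)*(t^3 - t^2 - 10*t - 8) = (t - 4)^2*(t - 3)*(t^2 + 3*t + 2) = (t - 4)^2*(t - 3)*(t + 2)*(t + 1)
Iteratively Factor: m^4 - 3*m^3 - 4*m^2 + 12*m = (m)*(m^3 - 3*m^2 - 4*m + 12) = m*(m - 3)*(m^2 - 4) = m*(m - 3)*(m + 2)*(m - 2)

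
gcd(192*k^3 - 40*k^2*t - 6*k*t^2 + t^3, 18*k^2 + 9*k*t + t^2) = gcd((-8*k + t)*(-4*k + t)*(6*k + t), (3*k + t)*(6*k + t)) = 6*k + t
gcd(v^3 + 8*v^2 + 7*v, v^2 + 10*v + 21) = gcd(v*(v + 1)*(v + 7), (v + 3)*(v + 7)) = v + 7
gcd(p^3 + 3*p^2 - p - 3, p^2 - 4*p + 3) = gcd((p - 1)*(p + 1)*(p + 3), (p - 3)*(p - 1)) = p - 1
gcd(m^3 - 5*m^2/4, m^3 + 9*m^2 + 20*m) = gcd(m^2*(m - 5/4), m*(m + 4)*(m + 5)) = m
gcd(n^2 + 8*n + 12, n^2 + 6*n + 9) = 1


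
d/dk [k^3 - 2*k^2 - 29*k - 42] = 3*k^2 - 4*k - 29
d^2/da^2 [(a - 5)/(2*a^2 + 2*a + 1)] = 4*((4 - 3*a)*(2*a^2 + 2*a + 1) + 2*(a - 5)*(2*a + 1)^2)/(2*a^2 + 2*a + 1)^3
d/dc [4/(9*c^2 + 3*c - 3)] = 4*(-6*c - 1)/(3*(3*c^2 + c - 1)^2)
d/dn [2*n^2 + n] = 4*n + 1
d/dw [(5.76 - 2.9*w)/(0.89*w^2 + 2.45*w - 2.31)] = (2.581*w^2 - 10.2528*w - 7.413)/(0.7921*w^4 + 4.361*w^3 + 1.8907*w^2 - 11.319*w + 5.3361)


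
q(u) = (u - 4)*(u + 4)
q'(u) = 2*u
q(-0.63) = -15.60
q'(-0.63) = -1.26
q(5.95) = 19.40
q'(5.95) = 11.90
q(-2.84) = -7.93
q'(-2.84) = -5.68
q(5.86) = 18.34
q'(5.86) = 11.72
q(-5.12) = 10.21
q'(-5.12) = -10.24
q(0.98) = -15.04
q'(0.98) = 1.96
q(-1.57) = -13.54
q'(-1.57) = -3.14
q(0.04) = -16.00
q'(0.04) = 0.08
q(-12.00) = 128.00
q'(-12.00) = -24.00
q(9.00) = 65.00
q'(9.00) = 18.00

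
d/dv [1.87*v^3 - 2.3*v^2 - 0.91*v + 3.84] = 5.61*v^2 - 4.6*v - 0.91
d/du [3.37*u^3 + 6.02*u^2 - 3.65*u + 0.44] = 10.11*u^2 + 12.04*u - 3.65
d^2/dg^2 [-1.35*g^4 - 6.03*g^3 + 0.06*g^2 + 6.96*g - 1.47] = -16.2*g^2 - 36.18*g + 0.12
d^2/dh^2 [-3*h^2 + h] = -6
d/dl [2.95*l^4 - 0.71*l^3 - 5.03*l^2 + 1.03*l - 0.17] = 11.8*l^3 - 2.13*l^2 - 10.06*l + 1.03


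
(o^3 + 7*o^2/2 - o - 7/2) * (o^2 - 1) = o^5 + 7*o^4/2 - 2*o^3 - 7*o^2 + o + 7/2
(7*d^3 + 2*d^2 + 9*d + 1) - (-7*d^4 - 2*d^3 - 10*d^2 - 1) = 7*d^4 + 9*d^3 + 12*d^2 + 9*d + 2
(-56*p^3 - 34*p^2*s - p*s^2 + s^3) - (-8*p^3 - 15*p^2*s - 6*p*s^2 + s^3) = -48*p^3 - 19*p^2*s + 5*p*s^2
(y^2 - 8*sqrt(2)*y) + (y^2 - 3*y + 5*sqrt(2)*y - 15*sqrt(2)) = 2*y^2 - 3*sqrt(2)*y - 3*y - 15*sqrt(2)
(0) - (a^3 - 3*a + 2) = -a^3 + 3*a - 2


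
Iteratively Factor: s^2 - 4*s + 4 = (s - 2)*(s - 2)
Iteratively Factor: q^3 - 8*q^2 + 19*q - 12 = (q - 1)*(q^2 - 7*q + 12) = (q - 4)*(q - 1)*(q - 3)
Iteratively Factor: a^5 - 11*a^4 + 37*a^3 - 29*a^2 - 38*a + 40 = (a - 2)*(a^4 - 9*a^3 + 19*a^2 + 9*a - 20) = (a - 4)*(a - 2)*(a^3 - 5*a^2 - a + 5) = (a - 4)*(a - 2)*(a - 1)*(a^2 - 4*a - 5) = (a - 5)*(a - 4)*(a - 2)*(a - 1)*(a + 1)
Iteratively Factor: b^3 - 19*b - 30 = (b + 3)*(b^2 - 3*b - 10) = (b + 2)*(b + 3)*(b - 5)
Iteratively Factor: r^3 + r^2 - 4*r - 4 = (r + 2)*(r^2 - r - 2) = (r - 2)*(r + 2)*(r + 1)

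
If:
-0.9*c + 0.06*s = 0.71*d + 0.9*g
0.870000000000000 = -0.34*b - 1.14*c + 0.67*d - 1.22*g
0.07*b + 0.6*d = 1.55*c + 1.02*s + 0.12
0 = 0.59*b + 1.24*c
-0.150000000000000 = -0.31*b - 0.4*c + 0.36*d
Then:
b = 18.03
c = -8.58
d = 5.58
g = 5.34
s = 17.44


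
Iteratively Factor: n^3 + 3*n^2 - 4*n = (n - 1)*(n^2 + 4*n) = (n - 1)*(n + 4)*(n)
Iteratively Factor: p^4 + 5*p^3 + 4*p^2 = (p + 4)*(p^3 + p^2) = p*(p + 4)*(p^2 + p) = p*(p + 1)*(p + 4)*(p)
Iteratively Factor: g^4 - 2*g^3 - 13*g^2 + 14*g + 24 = (g + 3)*(g^3 - 5*g^2 + 2*g + 8) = (g - 2)*(g + 3)*(g^2 - 3*g - 4) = (g - 4)*(g - 2)*(g + 3)*(g + 1)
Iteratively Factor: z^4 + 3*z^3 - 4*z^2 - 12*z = (z + 3)*(z^3 - 4*z) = (z - 2)*(z + 3)*(z^2 + 2*z) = (z - 2)*(z + 2)*(z + 3)*(z)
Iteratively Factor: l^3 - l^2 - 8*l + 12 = (l - 2)*(l^2 + l - 6) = (l - 2)*(l + 3)*(l - 2)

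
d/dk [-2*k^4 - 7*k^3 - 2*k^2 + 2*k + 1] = -8*k^3 - 21*k^2 - 4*k + 2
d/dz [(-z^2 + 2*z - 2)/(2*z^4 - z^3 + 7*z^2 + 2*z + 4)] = (4*z^5 - 13*z^4 + 20*z^3 - 22*z^2 + 20*z + 12)/(4*z^8 - 4*z^7 + 29*z^6 - 6*z^5 + 61*z^4 + 20*z^3 + 60*z^2 + 16*z + 16)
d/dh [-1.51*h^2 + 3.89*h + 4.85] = 3.89 - 3.02*h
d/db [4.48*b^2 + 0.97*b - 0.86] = 8.96*b + 0.97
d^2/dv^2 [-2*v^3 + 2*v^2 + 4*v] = 4 - 12*v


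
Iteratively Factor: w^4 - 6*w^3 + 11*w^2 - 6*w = (w - 3)*(w^3 - 3*w^2 + 2*w) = w*(w - 3)*(w^2 - 3*w + 2) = w*(w - 3)*(w - 1)*(w - 2)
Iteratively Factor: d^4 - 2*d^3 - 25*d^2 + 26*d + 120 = (d + 2)*(d^3 - 4*d^2 - 17*d + 60) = (d + 2)*(d + 4)*(d^2 - 8*d + 15) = (d - 5)*(d + 2)*(d + 4)*(d - 3)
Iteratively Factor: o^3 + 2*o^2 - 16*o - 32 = (o + 4)*(o^2 - 2*o - 8) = (o - 4)*(o + 4)*(o + 2)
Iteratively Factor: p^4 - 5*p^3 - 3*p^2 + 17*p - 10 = (p - 1)*(p^3 - 4*p^2 - 7*p + 10) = (p - 1)*(p + 2)*(p^2 - 6*p + 5) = (p - 1)^2*(p + 2)*(p - 5)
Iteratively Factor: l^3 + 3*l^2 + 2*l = (l + 2)*(l^2 + l) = (l + 1)*(l + 2)*(l)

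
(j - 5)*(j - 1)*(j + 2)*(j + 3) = j^4 - j^3 - 19*j^2 - 11*j + 30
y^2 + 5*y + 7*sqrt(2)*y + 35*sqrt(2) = (y + 5)*(y + 7*sqrt(2))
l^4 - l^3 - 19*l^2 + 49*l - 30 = (l - 3)*(l - 2)*(l - 1)*(l + 5)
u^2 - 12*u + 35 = (u - 7)*(u - 5)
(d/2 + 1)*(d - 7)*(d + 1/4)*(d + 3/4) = d^4/2 - 2*d^3 - 301*d^2/32 - 239*d/32 - 21/16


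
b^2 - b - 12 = (b - 4)*(b + 3)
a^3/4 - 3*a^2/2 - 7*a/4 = a*(a/4 + 1/4)*(a - 7)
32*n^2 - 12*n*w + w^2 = (-8*n + w)*(-4*n + w)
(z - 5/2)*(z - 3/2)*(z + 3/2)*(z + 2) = z^4 - z^3/2 - 29*z^2/4 + 9*z/8 + 45/4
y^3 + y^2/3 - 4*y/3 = y*(y - 1)*(y + 4/3)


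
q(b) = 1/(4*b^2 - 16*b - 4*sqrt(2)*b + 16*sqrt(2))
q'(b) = (-8*b + 4*sqrt(2) + 16)/(4*b^2 - 16*b - 4*sqrt(2)*b + 16*sqrt(2))^2 = (-2*b + sqrt(2) + 4)/(4*(b^2 - 4*b - sqrt(2)*b + 4*sqrt(2))^2)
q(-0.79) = 0.02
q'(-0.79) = 0.02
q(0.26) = 0.06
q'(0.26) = 0.07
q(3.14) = -0.17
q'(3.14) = -0.10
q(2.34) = -0.16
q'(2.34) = 0.08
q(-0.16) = 0.04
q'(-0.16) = 0.03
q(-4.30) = 0.01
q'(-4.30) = 0.00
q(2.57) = -0.15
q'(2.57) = 0.03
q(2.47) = -0.15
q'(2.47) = 0.05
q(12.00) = 0.00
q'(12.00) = 0.00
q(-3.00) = 0.01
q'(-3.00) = 0.00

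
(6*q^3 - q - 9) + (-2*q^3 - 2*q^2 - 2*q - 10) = 4*q^3 - 2*q^2 - 3*q - 19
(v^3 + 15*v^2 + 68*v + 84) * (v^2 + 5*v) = v^5 + 20*v^4 + 143*v^3 + 424*v^2 + 420*v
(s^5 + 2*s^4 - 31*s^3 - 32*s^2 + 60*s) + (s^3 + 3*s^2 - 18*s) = s^5 + 2*s^4 - 30*s^3 - 29*s^2 + 42*s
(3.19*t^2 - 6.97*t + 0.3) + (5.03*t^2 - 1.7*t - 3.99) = 8.22*t^2 - 8.67*t - 3.69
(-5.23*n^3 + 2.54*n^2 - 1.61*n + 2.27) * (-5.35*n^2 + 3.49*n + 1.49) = 27.9805*n^5 - 31.8417*n^4 + 9.6854*n^3 - 13.9788*n^2 + 5.5234*n + 3.3823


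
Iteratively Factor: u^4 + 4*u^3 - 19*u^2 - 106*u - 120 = (u + 3)*(u^3 + u^2 - 22*u - 40) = (u - 5)*(u + 3)*(u^2 + 6*u + 8) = (u - 5)*(u + 2)*(u + 3)*(u + 4)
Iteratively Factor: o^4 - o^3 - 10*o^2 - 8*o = (o)*(o^3 - o^2 - 10*o - 8) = o*(o + 1)*(o^2 - 2*o - 8) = o*(o - 4)*(o + 1)*(o + 2)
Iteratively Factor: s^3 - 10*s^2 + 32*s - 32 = (s - 4)*(s^2 - 6*s + 8) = (s - 4)*(s - 2)*(s - 4)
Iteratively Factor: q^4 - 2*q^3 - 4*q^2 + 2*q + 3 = (q - 3)*(q^3 + q^2 - q - 1) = (q - 3)*(q + 1)*(q^2 - 1) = (q - 3)*(q + 1)^2*(q - 1)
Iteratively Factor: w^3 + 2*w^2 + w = (w + 1)*(w^2 + w) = w*(w + 1)*(w + 1)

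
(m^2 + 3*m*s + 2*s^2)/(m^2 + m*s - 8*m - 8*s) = (m + 2*s)/(m - 8)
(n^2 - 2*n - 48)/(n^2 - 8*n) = (n + 6)/n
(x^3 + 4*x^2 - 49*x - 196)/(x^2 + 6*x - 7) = (x^2 - 3*x - 28)/(x - 1)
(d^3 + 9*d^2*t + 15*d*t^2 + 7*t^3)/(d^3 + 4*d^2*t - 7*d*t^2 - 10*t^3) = (-d^2 - 8*d*t - 7*t^2)/(-d^2 - 3*d*t + 10*t^2)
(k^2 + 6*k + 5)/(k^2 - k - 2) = (k + 5)/(k - 2)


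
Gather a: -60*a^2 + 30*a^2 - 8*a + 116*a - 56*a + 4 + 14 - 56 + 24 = -30*a^2 + 52*a - 14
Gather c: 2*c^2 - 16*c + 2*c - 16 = 2*c^2 - 14*c - 16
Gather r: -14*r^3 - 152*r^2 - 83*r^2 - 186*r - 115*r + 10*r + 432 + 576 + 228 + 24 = -14*r^3 - 235*r^2 - 291*r + 1260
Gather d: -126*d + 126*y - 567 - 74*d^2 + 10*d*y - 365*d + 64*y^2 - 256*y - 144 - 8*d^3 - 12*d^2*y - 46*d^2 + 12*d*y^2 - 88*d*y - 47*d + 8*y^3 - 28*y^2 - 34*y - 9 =-8*d^3 + d^2*(-12*y - 120) + d*(12*y^2 - 78*y - 538) + 8*y^3 + 36*y^2 - 164*y - 720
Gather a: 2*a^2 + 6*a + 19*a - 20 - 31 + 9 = 2*a^2 + 25*a - 42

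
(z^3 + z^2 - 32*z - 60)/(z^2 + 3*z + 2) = (z^2 - z - 30)/(z + 1)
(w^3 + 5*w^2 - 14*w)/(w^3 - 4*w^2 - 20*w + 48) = w*(w + 7)/(w^2 - 2*w - 24)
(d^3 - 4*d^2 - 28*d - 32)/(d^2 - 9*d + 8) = (d^2 + 4*d + 4)/(d - 1)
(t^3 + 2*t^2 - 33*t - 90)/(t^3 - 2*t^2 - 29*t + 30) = (t + 3)/(t - 1)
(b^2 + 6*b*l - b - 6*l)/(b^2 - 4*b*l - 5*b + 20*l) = (b^2 + 6*b*l - b - 6*l)/(b^2 - 4*b*l - 5*b + 20*l)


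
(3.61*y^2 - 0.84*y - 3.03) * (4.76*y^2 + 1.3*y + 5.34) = 17.1836*y^4 + 0.6946*y^3 + 3.7626*y^2 - 8.4246*y - 16.1802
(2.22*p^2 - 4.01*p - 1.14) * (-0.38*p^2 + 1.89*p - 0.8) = -0.8436*p^4 + 5.7196*p^3 - 8.9217*p^2 + 1.0534*p + 0.912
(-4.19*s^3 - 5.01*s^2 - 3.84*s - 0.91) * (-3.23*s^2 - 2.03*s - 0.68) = 13.5337*s^5 + 24.688*s^4 + 25.4227*s^3 + 14.1413*s^2 + 4.4585*s + 0.6188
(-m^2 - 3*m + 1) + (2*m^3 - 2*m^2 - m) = 2*m^3 - 3*m^2 - 4*m + 1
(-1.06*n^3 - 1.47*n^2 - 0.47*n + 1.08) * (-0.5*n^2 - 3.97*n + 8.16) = 0.53*n^5 + 4.9432*n^4 - 2.5787*n^3 - 10.6693*n^2 - 8.1228*n + 8.8128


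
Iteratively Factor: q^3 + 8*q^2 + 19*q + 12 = (q + 4)*(q^2 + 4*q + 3) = (q + 3)*(q + 4)*(q + 1)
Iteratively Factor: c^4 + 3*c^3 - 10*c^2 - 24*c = (c - 3)*(c^3 + 6*c^2 + 8*c) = (c - 3)*(c + 2)*(c^2 + 4*c) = (c - 3)*(c + 2)*(c + 4)*(c)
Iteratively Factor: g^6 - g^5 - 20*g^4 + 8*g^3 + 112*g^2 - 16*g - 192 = (g - 2)*(g^5 + g^4 - 18*g^3 - 28*g^2 + 56*g + 96) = (g - 2)*(g + 2)*(g^4 - g^3 - 16*g^2 + 4*g + 48) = (g - 2)*(g + 2)*(g + 3)*(g^3 - 4*g^2 - 4*g + 16) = (g - 4)*(g - 2)*(g + 2)*(g + 3)*(g^2 - 4) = (g - 4)*(g - 2)*(g + 2)^2*(g + 3)*(g - 2)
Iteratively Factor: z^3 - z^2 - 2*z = (z + 1)*(z^2 - 2*z) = (z - 2)*(z + 1)*(z)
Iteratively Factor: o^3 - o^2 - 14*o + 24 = (o - 3)*(o^2 + 2*o - 8) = (o - 3)*(o + 4)*(o - 2)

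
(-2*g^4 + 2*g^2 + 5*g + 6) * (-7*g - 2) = 14*g^5 + 4*g^4 - 14*g^3 - 39*g^2 - 52*g - 12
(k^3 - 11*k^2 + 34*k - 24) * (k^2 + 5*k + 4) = k^5 - 6*k^4 - 17*k^3 + 102*k^2 + 16*k - 96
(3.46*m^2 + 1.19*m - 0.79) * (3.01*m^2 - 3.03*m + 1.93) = 10.4146*m^4 - 6.9019*m^3 + 0.694199999999999*m^2 + 4.6904*m - 1.5247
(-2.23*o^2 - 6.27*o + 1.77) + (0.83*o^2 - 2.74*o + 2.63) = -1.4*o^2 - 9.01*o + 4.4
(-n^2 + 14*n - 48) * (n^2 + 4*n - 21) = -n^4 + 10*n^3 + 29*n^2 - 486*n + 1008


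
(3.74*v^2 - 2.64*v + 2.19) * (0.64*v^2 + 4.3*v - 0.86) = 2.3936*v^4 + 14.3924*v^3 - 13.1668*v^2 + 11.6874*v - 1.8834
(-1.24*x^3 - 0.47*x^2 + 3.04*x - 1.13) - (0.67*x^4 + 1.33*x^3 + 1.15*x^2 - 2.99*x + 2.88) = -0.67*x^4 - 2.57*x^3 - 1.62*x^2 + 6.03*x - 4.01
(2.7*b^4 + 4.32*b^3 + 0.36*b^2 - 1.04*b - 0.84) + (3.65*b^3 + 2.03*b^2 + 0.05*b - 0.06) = 2.7*b^4 + 7.97*b^3 + 2.39*b^2 - 0.99*b - 0.9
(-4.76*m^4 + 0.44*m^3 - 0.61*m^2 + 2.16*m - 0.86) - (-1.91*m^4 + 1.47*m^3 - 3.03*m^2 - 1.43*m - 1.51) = -2.85*m^4 - 1.03*m^3 + 2.42*m^2 + 3.59*m + 0.65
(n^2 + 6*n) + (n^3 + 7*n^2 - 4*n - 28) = n^3 + 8*n^2 + 2*n - 28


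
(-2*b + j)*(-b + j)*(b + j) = 2*b^3 - b^2*j - 2*b*j^2 + j^3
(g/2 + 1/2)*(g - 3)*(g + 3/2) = g^3/2 - g^2/4 - 3*g - 9/4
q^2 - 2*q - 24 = (q - 6)*(q + 4)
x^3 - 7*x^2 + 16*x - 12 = (x - 3)*(x - 2)^2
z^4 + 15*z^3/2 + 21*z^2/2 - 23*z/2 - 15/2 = (z - 1)*(z + 1/2)*(z + 3)*(z + 5)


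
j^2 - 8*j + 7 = (j - 7)*(j - 1)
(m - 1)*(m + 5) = m^2 + 4*m - 5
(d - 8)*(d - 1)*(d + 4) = d^3 - 5*d^2 - 28*d + 32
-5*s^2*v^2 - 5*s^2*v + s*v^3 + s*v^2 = v*(-5*s + v)*(s*v + s)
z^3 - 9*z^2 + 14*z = z*(z - 7)*(z - 2)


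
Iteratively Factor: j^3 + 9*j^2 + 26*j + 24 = (j + 2)*(j^2 + 7*j + 12) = (j + 2)*(j + 4)*(j + 3)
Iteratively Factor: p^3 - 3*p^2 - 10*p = (p - 5)*(p^2 + 2*p) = (p - 5)*(p + 2)*(p)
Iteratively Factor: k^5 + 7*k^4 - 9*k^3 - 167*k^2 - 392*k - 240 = (k + 1)*(k^4 + 6*k^3 - 15*k^2 - 152*k - 240) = (k + 1)*(k + 4)*(k^3 + 2*k^2 - 23*k - 60) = (k + 1)*(k + 3)*(k + 4)*(k^2 - k - 20) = (k + 1)*(k + 3)*(k + 4)^2*(k - 5)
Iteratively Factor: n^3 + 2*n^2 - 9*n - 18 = (n - 3)*(n^2 + 5*n + 6) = (n - 3)*(n + 3)*(n + 2)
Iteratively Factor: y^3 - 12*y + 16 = (y - 2)*(y^2 + 2*y - 8) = (y - 2)*(y + 4)*(y - 2)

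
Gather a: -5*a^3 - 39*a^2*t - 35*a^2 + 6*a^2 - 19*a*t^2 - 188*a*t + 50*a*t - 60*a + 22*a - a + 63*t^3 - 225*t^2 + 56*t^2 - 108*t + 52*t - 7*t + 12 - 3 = -5*a^3 + a^2*(-39*t - 29) + a*(-19*t^2 - 138*t - 39) + 63*t^3 - 169*t^2 - 63*t + 9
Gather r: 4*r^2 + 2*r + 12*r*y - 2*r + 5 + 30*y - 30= 4*r^2 + 12*r*y + 30*y - 25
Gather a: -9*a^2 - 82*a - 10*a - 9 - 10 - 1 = -9*a^2 - 92*a - 20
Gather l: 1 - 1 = 0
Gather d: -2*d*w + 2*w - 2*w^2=-2*d*w - 2*w^2 + 2*w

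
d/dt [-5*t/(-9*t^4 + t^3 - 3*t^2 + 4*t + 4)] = 5*(-27*t^4 + 2*t^3 - 3*t^2 - 4)/(81*t^8 - 18*t^7 + 55*t^6 - 78*t^5 - 55*t^4 - 16*t^3 - 8*t^2 + 32*t + 16)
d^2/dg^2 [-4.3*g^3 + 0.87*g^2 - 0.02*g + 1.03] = 1.74 - 25.8*g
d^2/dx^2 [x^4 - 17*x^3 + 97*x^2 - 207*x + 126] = 12*x^2 - 102*x + 194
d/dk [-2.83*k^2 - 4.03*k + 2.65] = -5.66*k - 4.03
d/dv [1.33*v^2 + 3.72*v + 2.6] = 2.66*v + 3.72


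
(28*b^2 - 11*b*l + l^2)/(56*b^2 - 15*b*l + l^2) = (4*b - l)/(8*b - l)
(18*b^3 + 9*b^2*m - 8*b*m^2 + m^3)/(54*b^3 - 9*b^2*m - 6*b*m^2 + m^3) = (b + m)/(3*b + m)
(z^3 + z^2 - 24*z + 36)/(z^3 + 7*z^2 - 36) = (z - 3)/(z + 3)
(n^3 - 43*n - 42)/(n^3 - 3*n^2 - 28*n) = (n^2 + 7*n + 6)/(n*(n + 4))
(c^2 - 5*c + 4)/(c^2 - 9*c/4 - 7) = 4*(c - 1)/(4*c + 7)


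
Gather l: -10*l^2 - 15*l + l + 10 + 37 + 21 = -10*l^2 - 14*l + 68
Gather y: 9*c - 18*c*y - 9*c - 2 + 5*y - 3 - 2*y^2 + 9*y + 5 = -2*y^2 + y*(14 - 18*c)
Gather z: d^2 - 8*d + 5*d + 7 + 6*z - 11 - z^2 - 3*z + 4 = d^2 - 3*d - z^2 + 3*z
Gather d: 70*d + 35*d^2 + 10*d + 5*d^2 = 40*d^2 + 80*d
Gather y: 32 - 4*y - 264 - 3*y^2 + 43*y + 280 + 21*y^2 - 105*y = 18*y^2 - 66*y + 48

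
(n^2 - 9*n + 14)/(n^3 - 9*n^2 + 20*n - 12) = (n - 7)/(n^2 - 7*n + 6)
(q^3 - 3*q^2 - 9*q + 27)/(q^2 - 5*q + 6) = (q^2 - 9)/(q - 2)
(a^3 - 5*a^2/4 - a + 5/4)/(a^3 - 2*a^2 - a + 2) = (a - 5/4)/(a - 2)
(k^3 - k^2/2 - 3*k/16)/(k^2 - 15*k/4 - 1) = k*(4*k - 3)/(4*(k - 4))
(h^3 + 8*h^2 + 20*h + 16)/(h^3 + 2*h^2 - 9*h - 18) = (h^2 + 6*h + 8)/(h^2 - 9)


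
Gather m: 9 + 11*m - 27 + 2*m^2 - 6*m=2*m^2 + 5*m - 18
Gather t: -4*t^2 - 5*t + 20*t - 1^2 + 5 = -4*t^2 + 15*t + 4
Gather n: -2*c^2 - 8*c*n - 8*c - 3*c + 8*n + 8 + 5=-2*c^2 - 11*c + n*(8 - 8*c) + 13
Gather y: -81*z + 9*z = -72*z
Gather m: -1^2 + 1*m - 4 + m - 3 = 2*m - 8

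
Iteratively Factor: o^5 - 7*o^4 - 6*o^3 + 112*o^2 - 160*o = (o + 4)*(o^4 - 11*o^3 + 38*o^2 - 40*o) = (o - 2)*(o + 4)*(o^3 - 9*o^2 + 20*o) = o*(o - 2)*(o + 4)*(o^2 - 9*o + 20) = o*(o - 4)*(o - 2)*(o + 4)*(o - 5)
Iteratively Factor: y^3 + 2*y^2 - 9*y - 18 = (y - 3)*(y^2 + 5*y + 6) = (y - 3)*(y + 2)*(y + 3)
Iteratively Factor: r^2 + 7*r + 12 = (r + 4)*(r + 3)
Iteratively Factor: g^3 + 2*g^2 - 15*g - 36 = (g - 4)*(g^2 + 6*g + 9) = (g - 4)*(g + 3)*(g + 3)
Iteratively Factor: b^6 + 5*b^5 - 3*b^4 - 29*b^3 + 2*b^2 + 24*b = (b + 1)*(b^5 + 4*b^4 - 7*b^3 - 22*b^2 + 24*b) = (b + 1)*(b + 4)*(b^4 - 7*b^2 + 6*b) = (b - 1)*(b + 1)*(b + 4)*(b^3 + b^2 - 6*b) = b*(b - 1)*(b + 1)*(b + 4)*(b^2 + b - 6) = b*(b - 1)*(b + 1)*(b + 3)*(b + 4)*(b - 2)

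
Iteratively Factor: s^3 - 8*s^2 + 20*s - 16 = (s - 4)*(s^2 - 4*s + 4) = (s - 4)*(s - 2)*(s - 2)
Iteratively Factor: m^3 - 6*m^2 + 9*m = (m)*(m^2 - 6*m + 9) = m*(m - 3)*(m - 3)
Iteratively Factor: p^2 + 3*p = (p + 3)*(p)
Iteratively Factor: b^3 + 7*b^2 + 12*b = (b)*(b^2 + 7*b + 12) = b*(b + 4)*(b + 3)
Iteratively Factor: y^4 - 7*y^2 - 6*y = (y + 2)*(y^3 - 2*y^2 - 3*y) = (y - 3)*(y + 2)*(y^2 + y) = (y - 3)*(y + 1)*(y + 2)*(y)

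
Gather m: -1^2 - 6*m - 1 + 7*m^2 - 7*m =7*m^2 - 13*m - 2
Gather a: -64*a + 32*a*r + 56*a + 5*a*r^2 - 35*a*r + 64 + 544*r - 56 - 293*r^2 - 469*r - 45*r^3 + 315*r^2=a*(5*r^2 - 3*r - 8) - 45*r^3 + 22*r^2 + 75*r + 8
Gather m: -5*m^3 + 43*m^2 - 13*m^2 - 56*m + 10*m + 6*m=-5*m^3 + 30*m^2 - 40*m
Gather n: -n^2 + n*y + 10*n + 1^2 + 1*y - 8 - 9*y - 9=-n^2 + n*(y + 10) - 8*y - 16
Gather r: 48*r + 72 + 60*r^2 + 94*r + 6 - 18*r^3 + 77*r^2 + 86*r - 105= -18*r^3 + 137*r^2 + 228*r - 27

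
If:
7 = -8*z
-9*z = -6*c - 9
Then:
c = -45/16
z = -7/8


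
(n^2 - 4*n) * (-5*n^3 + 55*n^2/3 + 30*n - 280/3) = -5*n^5 + 115*n^4/3 - 130*n^3/3 - 640*n^2/3 + 1120*n/3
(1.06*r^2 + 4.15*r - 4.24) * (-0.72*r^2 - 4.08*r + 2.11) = -0.7632*r^4 - 7.3128*r^3 - 11.6426*r^2 + 26.0557*r - 8.9464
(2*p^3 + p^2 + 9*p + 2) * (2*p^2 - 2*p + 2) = 4*p^5 - 2*p^4 + 20*p^3 - 12*p^2 + 14*p + 4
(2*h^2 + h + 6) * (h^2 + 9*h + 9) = 2*h^4 + 19*h^3 + 33*h^2 + 63*h + 54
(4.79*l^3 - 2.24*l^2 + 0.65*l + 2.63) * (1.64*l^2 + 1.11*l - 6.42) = 7.8556*l^5 + 1.6433*l^4 - 32.1722*l^3 + 19.4155*l^2 - 1.2537*l - 16.8846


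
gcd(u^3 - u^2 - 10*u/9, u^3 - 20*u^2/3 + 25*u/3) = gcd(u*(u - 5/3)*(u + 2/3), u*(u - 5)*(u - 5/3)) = u^2 - 5*u/3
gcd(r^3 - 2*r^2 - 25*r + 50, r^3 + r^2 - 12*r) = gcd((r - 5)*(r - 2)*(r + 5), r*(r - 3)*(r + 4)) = 1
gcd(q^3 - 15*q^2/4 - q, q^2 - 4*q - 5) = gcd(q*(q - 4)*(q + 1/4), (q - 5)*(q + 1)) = 1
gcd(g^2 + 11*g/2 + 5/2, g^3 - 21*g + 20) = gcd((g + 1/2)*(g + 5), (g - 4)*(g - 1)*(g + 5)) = g + 5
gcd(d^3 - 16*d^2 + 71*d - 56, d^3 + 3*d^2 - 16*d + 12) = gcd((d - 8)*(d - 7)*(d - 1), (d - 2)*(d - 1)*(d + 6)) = d - 1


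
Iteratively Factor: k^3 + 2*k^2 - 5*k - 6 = (k - 2)*(k^2 + 4*k + 3) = (k - 2)*(k + 3)*(k + 1)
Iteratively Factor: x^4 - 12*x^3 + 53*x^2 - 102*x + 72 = (x - 3)*(x^3 - 9*x^2 + 26*x - 24) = (x - 4)*(x - 3)*(x^2 - 5*x + 6) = (x - 4)*(x - 3)^2*(x - 2)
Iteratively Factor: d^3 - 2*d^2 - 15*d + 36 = (d + 4)*(d^2 - 6*d + 9) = (d - 3)*(d + 4)*(d - 3)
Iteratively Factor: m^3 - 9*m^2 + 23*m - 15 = (m - 1)*(m^2 - 8*m + 15) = (m - 5)*(m - 1)*(m - 3)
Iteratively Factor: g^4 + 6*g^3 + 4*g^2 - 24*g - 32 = (g + 2)*(g^3 + 4*g^2 - 4*g - 16) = (g + 2)^2*(g^2 + 2*g - 8) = (g + 2)^2*(g + 4)*(g - 2)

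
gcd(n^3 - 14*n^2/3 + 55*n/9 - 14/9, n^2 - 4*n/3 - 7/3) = n - 7/3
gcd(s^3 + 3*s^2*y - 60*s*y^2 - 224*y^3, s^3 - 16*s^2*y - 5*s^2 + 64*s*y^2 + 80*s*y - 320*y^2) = -s + 8*y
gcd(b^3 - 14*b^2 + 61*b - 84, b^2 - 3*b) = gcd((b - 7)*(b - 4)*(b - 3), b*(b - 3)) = b - 3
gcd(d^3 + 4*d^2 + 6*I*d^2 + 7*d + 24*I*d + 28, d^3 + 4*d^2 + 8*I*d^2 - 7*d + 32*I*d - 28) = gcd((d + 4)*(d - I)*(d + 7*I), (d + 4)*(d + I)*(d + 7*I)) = d^2 + d*(4 + 7*I) + 28*I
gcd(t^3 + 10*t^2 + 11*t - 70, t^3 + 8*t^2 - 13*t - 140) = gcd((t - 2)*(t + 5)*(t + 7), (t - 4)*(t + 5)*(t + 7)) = t^2 + 12*t + 35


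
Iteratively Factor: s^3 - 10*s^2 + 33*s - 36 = (s - 4)*(s^2 - 6*s + 9) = (s - 4)*(s - 3)*(s - 3)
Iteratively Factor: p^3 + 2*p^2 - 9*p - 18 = (p - 3)*(p^2 + 5*p + 6) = (p - 3)*(p + 2)*(p + 3)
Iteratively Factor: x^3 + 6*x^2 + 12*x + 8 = (x + 2)*(x^2 + 4*x + 4) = (x + 2)^2*(x + 2)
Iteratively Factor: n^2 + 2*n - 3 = (n - 1)*(n + 3)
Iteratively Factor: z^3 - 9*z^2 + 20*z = (z)*(z^2 - 9*z + 20) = z*(z - 5)*(z - 4)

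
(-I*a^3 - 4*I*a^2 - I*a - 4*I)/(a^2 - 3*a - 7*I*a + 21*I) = I*(-a^3 - 4*a^2 - a - 4)/(a^2 - 3*a - 7*I*a + 21*I)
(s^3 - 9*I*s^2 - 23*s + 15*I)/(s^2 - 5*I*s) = s - 4*I - 3/s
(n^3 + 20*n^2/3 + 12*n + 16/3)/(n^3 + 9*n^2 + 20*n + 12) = (3*n^2 + 14*n + 8)/(3*(n^2 + 7*n + 6))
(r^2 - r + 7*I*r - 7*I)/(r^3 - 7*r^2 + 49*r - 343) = (r - 1)/(r^2 - 7*r*(1 + I) + 49*I)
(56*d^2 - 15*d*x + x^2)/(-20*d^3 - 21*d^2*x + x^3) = (-56*d^2 + 15*d*x - x^2)/(20*d^3 + 21*d^2*x - x^3)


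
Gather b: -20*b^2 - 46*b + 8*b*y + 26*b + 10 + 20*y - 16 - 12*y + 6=-20*b^2 + b*(8*y - 20) + 8*y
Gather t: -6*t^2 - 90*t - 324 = -6*t^2 - 90*t - 324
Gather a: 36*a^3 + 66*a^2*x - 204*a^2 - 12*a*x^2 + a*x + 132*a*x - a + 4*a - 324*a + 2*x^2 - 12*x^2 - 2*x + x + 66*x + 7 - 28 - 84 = 36*a^3 + a^2*(66*x - 204) + a*(-12*x^2 + 133*x - 321) - 10*x^2 + 65*x - 105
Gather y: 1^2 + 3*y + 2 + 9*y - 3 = 12*y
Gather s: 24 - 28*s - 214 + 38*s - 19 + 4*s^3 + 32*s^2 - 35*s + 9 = 4*s^3 + 32*s^2 - 25*s - 200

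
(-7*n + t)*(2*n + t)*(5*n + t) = -70*n^3 - 39*n^2*t + t^3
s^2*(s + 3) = s^3 + 3*s^2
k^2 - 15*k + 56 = (k - 8)*(k - 7)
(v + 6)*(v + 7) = v^2 + 13*v + 42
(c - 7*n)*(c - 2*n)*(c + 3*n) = c^3 - 6*c^2*n - 13*c*n^2 + 42*n^3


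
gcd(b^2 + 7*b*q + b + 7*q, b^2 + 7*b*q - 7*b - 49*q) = b + 7*q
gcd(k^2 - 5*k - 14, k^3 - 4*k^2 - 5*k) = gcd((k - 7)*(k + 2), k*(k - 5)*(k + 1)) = 1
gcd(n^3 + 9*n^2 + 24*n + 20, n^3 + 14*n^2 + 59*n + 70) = n^2 + 7*n + 10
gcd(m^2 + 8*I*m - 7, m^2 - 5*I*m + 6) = m + I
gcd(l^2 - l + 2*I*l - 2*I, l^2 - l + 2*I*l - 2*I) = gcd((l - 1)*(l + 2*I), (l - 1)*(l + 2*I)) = l^2 + l*(-1 + 2*I) - 2*I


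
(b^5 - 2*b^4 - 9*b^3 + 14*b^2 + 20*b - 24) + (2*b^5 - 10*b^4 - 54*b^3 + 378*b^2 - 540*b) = 3*b^5 - 12*b^4 - 63*b^3 + 392*b^2 - 520*b - 24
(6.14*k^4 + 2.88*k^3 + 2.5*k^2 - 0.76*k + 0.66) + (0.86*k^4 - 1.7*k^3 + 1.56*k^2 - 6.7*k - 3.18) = 7.0*k^4 + 1.18*k^3 + 4.06*k^2 - 7.46*k - 2.52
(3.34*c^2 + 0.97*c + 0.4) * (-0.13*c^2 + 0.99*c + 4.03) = -0.4342*c^4 + 3.1805*c^3 + 14.3685*c^2 + 4.3051*c + 1.612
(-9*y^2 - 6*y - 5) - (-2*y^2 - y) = -7*y^2 - 5*y - 5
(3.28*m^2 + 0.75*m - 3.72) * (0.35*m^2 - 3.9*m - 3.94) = 1.148*m^4 - 12.5295*m^3 - 17.1502*m^2 + 11.553*m + 14.6568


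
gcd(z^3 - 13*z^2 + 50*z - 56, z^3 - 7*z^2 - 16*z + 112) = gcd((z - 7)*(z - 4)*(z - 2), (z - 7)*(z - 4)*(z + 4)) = z^2 - 11*z + 28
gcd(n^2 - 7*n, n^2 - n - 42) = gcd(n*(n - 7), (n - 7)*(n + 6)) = n - 7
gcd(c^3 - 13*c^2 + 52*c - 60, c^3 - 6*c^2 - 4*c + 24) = c^2 - 8*c + 12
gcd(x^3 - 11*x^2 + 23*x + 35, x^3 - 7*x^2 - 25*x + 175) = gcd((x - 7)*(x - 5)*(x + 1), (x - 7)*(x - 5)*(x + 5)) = x^2 - 12*x + 35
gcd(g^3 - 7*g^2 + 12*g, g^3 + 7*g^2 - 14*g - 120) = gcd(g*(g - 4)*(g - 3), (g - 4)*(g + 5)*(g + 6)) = g - 4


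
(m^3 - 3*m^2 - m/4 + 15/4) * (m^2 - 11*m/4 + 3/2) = m^5 - 23*m^4/4 + 19*m^3/2 - m^2/16 - 171*m/16 + 45/8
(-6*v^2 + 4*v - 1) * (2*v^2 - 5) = -12*v^4 + 8*v^3 + 28*v^2 - 20*v + 5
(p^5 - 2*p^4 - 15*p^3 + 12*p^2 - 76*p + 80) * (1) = p^5 - 2*p^4 - 15*p^3 + 12*p^2 - 76*p + 80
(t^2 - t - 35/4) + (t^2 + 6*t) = 2*t^2 + 5*t - 35/4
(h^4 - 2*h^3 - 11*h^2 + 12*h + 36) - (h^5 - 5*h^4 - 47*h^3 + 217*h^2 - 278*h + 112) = -h^5 + 6*h^4 + 45*h^3 - 228*h^2 + 290*h - 76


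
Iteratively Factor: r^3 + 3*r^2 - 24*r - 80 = (r + 4)*(r^2 - r - 20) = (r + 4)^2*(r - 5)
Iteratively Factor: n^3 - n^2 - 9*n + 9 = (n - 1)*(n^2 - 9) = (n - 1)*(n + 3)*(n - 3)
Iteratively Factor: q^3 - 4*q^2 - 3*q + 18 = (q - 3)*(q^2 - q - 6) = (q - 3)^2*(q + 2)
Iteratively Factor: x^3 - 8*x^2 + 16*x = (x - 4)*(x^2 - 4*x) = x*(x - 4)*(x - 4)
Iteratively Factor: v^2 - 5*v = (v - 5)*(v)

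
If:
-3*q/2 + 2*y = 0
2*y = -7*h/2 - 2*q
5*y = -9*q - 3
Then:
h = 4/17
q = -4/17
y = -3/17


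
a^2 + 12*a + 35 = (a + 5)*(a + 7)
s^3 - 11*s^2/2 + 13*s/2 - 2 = (s - 4)*(s - 1)*(s - 1/2)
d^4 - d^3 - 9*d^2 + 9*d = d*(d - 3)*(d - 1)*(d + 3)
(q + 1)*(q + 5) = q^2 + 6*q + 5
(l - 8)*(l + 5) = l^2 - 3*l - 40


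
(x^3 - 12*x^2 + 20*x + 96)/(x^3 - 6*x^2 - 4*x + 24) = (x - 8)/(x - 2)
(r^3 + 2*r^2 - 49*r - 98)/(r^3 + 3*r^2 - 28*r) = (r^2 - 5*r - 14)/(r*(r - 4))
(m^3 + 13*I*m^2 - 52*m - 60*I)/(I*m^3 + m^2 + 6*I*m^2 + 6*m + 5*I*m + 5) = (-I*m^3 + 13*m^2 + 52*I*m - 60)/(m^3 + m^2*(6 - I) + m*(5 - 6*I) - 5*I)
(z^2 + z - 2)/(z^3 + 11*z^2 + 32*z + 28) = (z - 1)/(z^2 + 9*z + 14)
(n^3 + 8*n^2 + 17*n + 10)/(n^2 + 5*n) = n + 3 + 2/n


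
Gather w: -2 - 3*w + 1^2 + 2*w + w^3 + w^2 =w^3 + w^2 - w - 1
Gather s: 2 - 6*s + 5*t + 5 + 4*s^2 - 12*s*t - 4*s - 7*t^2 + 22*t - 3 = 4*s^2 + s*(-12*t - 10) - 7*t^2 + 27*t + 4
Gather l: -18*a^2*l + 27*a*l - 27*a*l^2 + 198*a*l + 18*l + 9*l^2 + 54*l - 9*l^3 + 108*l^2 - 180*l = -9*l^3 + l^2*(117 - 27*a) + l*(-18*a^2 + 225*a - 108)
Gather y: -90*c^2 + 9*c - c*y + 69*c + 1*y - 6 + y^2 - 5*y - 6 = -90*c^2 + 78*c + y^2 + y*(-c - 4) - 12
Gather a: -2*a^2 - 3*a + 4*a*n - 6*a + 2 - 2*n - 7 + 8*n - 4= -2*a^2 + a*(4*n - 9) + 6*n - 9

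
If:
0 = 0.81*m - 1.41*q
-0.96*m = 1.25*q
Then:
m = 0.00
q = 0.00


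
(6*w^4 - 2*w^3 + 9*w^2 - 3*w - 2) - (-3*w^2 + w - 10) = 6*w^4 - 2*w^3 + 12*w^2 - 4*w + 8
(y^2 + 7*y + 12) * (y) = y^3 + 7*y^2 + 12*y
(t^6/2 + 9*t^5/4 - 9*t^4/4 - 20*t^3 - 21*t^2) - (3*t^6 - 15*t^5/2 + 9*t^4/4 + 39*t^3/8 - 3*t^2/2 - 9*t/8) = -5*t^6/2 + 39*t^5/4 - 9*t^4/2 - 199*t^3/8 - 39*t^2/2 + 9*t/8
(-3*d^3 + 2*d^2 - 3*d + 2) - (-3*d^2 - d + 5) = -3*d^3 + 5*d^2 - 2*d - 3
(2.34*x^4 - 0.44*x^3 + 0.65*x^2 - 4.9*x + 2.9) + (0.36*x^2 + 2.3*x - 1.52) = 2.34*x^4 - 0.44*x^3 + 1.01*x^2 - 2.6*x + 1.38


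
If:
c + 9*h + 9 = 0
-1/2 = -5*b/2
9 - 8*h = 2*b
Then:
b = 1/5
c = -747/40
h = 43/40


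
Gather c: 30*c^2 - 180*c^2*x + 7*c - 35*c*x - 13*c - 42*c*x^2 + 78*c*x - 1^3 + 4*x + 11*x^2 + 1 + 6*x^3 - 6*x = c^2*(30 - 180*x) + c*(-42*x^2 + 43*x - 6) + 6*x^3 + 11*x^2 - 2*x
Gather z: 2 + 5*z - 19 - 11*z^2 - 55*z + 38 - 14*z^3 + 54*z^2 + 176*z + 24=-14*z^3 + 43*z^2 + 126*z + 45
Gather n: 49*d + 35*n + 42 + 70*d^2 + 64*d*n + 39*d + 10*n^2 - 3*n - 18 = 70*d^2 + 88*d + 10*n^2 + n*(64*d + 32) + 24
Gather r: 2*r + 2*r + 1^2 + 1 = 4*r + 2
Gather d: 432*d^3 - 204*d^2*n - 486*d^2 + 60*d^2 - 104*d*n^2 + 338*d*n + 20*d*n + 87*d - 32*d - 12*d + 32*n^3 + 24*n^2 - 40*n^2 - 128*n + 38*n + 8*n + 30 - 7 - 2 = 432*d^3 + d^2*(-204*n - 426) + d*(-104*n^2 + 358*n + 43) + 32*n^3 - 16*n^2 - 82*n + 21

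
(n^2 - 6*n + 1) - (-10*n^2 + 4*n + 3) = 11*n^2 - 10*n - 2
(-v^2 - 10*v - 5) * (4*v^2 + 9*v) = -4*v^4 - 49*v^3 - 110*v^2 - 45*v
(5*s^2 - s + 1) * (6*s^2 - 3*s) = 30*s^4 - 21*s^3 + 9*s^2 - 3*s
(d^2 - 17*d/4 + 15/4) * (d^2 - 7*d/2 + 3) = d^4 - 31*d^3/4 + 173*d^2/8 - 207*d/8 + 45/4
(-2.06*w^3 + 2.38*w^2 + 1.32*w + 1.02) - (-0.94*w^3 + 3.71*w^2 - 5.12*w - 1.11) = -1.12*w^3 - 1.33*w^2 + 6.44*w + 2.13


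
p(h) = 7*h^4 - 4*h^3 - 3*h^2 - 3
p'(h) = 28*h^3 - 12*h^2 - 6*h = 2*h*(14*h^2 - 6*h - 3)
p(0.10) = -3.03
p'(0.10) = -0.69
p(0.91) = -3.70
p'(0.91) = 5.70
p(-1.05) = 6.83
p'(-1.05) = -39.34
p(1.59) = 18.08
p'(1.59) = 72.67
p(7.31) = 18262.14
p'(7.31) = 10252.21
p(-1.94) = 114.07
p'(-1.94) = -237.96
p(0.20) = -3.14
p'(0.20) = -1.46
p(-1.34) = 23.81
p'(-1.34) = -80.88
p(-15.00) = 367197.00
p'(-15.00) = -97110.00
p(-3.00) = 645.00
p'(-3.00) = -846.00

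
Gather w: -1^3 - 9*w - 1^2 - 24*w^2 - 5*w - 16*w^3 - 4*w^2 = -16*w^3 - 28*w^2 - 14*w - 2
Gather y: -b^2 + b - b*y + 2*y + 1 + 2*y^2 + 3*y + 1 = -b^2 + b + 2*y^2 + y*(5 - b) + 2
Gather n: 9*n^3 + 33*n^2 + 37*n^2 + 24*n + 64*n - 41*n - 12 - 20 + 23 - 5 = 9*n^3 + 70*n^2 + 47*n - 14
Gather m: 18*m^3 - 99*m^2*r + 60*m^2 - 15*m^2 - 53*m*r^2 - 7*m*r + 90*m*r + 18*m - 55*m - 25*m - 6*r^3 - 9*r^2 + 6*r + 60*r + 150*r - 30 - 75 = 18*m^3 + m^2*(45 - 99*r) + m*(-53*r^2 + 83*r - 62) - 6*r^3 - 9*r^2 + 216*r - 105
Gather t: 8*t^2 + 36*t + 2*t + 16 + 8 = 8*t^2 + 38*t + 24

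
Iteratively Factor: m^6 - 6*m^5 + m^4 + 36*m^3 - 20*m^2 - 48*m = (m - 4)*(m^5 - 2*m^4 - 7*m^3 + 8*m^2 + 12*m) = m*(m - 4)*(m^4 - 2*m^3 - 7*m^2 + 8*m + 12) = m*(m - 4)*(m + 1)*(m^3 - 3*m^2 - 4*m + 12) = m*(m - 4)*(m - 2)*(m + 1)*(m^2 - m - 6) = m*(m - 4)*(m - 2)*(m + 1)*(m + 2)*(m - 3)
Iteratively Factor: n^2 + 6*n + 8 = (n + 2)*(n + 4)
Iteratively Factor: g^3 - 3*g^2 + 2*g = (g - 2)*(g^2 - g) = g*(g - 2)*(g - 1)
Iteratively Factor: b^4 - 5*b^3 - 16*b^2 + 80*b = (b)*(b^3 - 5*b^2 - 16*b + 80) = b*(b - 5)*(b^2 - 16) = b*(b - 5)*(b - 4)*(b + 4)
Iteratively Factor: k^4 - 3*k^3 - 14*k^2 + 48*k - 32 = (k - 2)*(k^3 - k^2 - 16*k + 16) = (k - 4)*(k - 2)*(k^2 + 3*k - 4) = (k - 4)*(k - 2)*(k + 4)*(k - 1)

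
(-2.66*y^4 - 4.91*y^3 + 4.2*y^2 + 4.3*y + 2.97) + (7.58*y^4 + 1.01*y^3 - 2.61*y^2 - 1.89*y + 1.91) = 4.92*y^4 - 3.9*y^3 + 1.59*y^2 + 2.41*y + 4.88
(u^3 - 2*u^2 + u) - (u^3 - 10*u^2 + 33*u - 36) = 8*u^2 - 32*u + 36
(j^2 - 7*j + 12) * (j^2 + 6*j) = j^4 - j^3 - 30*j^2 + 72*j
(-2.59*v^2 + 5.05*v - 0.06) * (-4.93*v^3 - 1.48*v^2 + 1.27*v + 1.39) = 12.7687*v^5 - 21.0633*v^4 - 10.4675*v^3 + 2.9022*v^2 + 6.9433*v - 0.0834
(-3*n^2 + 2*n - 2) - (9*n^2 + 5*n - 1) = -12*n^2 - 3*n - 1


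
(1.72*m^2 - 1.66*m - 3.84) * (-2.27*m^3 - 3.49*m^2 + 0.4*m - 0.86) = -3.9044*m^5 - 2.2346*m^4 + 15.1982*m^3 + 11.2584*m^2 - 0.1084*m + 3.3024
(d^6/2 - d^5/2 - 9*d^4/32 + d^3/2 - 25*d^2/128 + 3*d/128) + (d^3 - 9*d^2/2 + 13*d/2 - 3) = d^6/2 - d^5/2 - 9*d^4/32 + 3*d^3/2 - 601*d^2/128 + 835*d/128 - 3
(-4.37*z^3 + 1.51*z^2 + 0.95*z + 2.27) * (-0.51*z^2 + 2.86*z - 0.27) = 2.2287*z^5 - 13.2683*z^4 + 5.014*z^3 + 1.1516*z^2 + 6.2357*z - 0.6129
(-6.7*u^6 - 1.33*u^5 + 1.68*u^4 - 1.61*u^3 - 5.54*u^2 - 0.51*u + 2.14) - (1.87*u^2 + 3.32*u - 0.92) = -6.7*u^6 - 1.33*u^5 + 1.68*u^4 - 1.61*u^3 - 7.41*u^2 - 3.83*u + 3.06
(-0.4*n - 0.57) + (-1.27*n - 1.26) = -1.67*n - 1.83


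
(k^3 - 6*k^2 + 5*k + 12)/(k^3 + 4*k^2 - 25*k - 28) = (k - 3)/(k + 7)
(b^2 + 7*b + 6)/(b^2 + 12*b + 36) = (b + 1)/(b + 6)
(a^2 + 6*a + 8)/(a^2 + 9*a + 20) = (a + 2)/(a + 5)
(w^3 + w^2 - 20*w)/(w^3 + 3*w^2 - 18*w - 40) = w/(w + 2)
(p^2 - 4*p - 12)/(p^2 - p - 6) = (p - 6)/(p - 3)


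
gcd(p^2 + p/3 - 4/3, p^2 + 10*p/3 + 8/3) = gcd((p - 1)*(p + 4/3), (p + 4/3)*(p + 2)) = p + 4/3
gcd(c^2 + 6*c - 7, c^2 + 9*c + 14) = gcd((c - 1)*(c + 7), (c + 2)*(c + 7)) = c + 7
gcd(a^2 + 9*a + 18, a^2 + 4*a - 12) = a + 6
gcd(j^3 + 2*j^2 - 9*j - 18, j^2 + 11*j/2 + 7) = j + 2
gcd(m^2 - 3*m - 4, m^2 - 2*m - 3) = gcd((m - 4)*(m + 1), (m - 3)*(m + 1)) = m + 1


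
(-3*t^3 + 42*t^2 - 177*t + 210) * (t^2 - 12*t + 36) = -3*t^5 + 78*t^4 - 789*t^3 + 3846*t^2 - 8892*t + 7560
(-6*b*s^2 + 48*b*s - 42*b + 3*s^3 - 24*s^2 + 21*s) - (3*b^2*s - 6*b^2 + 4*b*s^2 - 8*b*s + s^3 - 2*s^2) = -3*b^2*s + 6*b^2 - 10*b*s^2 + 56*b*s - 42*b + 2*s^3 - 22*s^2 + 21*s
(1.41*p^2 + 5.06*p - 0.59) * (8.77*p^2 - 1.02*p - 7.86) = 12.3657*p^4 + 42.938*p^3 - 21.4181*p^2 - 39.1698*p + 4.6374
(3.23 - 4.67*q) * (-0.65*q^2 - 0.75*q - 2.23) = 3.0355*q^3 + 1.403*q^2 + 7.9916*q - 7.2029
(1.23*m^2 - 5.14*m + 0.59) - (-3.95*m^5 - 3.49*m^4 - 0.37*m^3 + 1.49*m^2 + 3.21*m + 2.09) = 3.95*m^5 + 3.49*m^4 + 0.37*m^3 - 0.26*m^2 - 8.35*m - 1.5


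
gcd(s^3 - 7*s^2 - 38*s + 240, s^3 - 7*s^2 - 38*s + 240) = s^3 - 7*s^2 - 38*s + 240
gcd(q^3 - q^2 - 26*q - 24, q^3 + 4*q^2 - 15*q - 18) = q + 1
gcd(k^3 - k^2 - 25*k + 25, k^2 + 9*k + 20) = k + 5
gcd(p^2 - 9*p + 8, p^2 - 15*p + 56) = p - 8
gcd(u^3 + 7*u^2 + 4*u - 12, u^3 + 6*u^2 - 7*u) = u - 1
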